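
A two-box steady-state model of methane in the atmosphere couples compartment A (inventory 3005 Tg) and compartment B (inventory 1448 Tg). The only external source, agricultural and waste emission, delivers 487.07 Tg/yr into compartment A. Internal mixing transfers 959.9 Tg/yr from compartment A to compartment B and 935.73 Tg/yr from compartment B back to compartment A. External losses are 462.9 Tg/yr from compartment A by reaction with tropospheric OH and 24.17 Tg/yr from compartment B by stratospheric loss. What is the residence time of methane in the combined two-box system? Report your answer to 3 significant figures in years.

9.14 yr

For the system as a whole, the A↔B exchange is internal and contributes nothing to the throughput; only the external sinks remove mass.
M_total = 3005 + 1448 = 4453.0 Tg.
ΣF_external_out = 462.9 + 24.17 = 487.07 Tg/yr.
τ = M_total / ΣF_ext = 4453.0 / 487.07 = 9.142 yr.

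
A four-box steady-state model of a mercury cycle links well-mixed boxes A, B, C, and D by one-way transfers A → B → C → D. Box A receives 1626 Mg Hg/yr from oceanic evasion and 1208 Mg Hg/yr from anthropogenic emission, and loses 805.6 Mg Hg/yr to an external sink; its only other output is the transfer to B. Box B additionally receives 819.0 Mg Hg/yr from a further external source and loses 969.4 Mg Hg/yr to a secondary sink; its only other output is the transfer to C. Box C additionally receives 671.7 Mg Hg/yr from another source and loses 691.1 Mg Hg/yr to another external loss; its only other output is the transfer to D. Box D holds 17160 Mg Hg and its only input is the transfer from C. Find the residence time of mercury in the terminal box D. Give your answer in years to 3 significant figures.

9.23 yr

Box A: F(A→B) = (1626 + 1208) − 805.6 = 2028.4 Mg Hg/yr.
Box B: F(B→C) = (2028.4 + 819.0) − 969.4 = 1878.0 Mg Hg/yr.
Box C: F(C→D) = (1878.0 + 671.7) − 691.1 = 1858.6 Mg Hg/yr.
Box D throughput = its input = 1858.6 Mg Hg/yr; τ = 17160 / 1858.6 = 9.233 yr.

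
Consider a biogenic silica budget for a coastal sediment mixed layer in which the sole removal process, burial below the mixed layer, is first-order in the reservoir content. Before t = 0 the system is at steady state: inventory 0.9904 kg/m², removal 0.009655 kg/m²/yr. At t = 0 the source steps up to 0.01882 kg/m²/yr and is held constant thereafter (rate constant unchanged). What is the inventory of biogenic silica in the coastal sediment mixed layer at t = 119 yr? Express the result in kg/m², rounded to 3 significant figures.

1.64 kg/m²

Residence time τ = M₀/F₀ = 102.6 yr. The eventual steady state is M_∞ = M₀·(F₁/F₀) = 0.9904 × 0.01882/0.009655 = 1.9305 kg/m².
The anomaly ΔM(t) = M(t) − M_∞ decays as ΔM₀·e^(−t/τ) with ΔM₀ = 0.9904 − 1.9305 = −0.9401 kg/m².
At t = 119 yr, e^(−t/τ) = e^(−1.160) = 0.3135, so ΔM = −0.2947 kg/m² and M = 1.9305 − 0.2947 = 1.6358 kg/m².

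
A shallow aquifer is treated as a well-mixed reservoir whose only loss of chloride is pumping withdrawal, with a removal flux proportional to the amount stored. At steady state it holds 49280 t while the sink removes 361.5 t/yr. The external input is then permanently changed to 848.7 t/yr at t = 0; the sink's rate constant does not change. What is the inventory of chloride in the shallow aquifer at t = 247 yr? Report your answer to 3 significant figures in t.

Residence time τ = M₀/F₀ = 136.3 yr. The eventual steady state is M_∞ = M₀·(F₁/F₀) = 49280 × 848.7/361.5 = 115700 t.
The anomaly ΔM(t) = M(t) − M_∞ decays as ΔM₀·e^(−t/τ) with ΔM₀ = 49280 − 115700 = −66420 t.
At t = 247 yr, e^(−t/τ) = e^(−1.812) = 0.1633, so ΔM = −10850 t and M = 115700 − 10850 = 104850 t.

105000 t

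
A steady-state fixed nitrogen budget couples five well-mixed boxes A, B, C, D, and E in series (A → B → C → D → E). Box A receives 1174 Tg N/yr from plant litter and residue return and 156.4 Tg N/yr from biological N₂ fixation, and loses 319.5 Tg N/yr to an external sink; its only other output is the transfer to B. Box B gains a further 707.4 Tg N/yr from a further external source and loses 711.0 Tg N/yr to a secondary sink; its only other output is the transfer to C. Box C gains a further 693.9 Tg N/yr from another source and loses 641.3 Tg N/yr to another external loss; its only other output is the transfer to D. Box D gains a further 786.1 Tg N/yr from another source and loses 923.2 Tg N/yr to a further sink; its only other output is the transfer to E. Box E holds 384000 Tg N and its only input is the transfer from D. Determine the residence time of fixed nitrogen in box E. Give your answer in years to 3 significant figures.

416 yr

Box A: F(A→B) = (1174 + 156.4) − 319.5 = 1010.9 Tg N/yr.
Box B: F(B→C) = (1010.9 + 707.4) − 711.0 = 1007.3 Tg N/yr.
Box C: F(C→D) = (1007.3 + 693.9) − 641.3 = 1059.9 Tg N/yr.
Box D: F(D→E) = (1059.9 + 786.1) − 923.2 = 922.80 Tg N/yr.
Box E throughput = its input = 922.80 Tg N/yr; τ = 384000 / 922.80 = 416.1 yr.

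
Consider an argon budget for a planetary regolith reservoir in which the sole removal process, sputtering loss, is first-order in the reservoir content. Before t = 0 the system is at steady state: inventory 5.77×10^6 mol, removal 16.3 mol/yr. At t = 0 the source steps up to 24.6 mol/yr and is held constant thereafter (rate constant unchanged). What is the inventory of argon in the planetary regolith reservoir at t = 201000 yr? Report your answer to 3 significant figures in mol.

The sink rate constant is k = F₀/M₀ = 16.3/5.77×10^6 = 2.825×10^-6 yr⁻¹.
Solving dM/dt = F₁ − kM with M(0) = M₀ gives M(t) = F₁/k + (M₀ − F₁/k)·e^(−kt).
F₁/k = 24.6/2.825×10^-6 = 8.7081×10^6 mol; kt = 2.825×10^-6 × 201000 = 0.5678, e^(−kt) = 0.5668.
M(201000) = 8.7081×10^6 + (5.77×10^6 − 8.7081×10^6) × 0.5668 = 8.7081×10^6 − 1.665×10^6 = 7.0429×10^6 mol.

7.04×10^6 mol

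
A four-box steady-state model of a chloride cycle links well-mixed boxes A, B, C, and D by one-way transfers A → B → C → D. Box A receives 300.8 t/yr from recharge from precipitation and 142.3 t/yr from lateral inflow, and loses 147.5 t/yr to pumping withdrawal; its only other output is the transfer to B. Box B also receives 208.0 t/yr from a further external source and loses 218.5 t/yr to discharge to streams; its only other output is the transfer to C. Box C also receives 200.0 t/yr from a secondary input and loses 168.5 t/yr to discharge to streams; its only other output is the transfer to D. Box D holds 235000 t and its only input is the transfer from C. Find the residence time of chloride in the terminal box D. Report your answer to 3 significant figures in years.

742 yr

Box A: F(A→B) = (300.8 + 142.3) − 147.5 = 295.60 t/yr.
Box B: F(B→C) = (295.60 + 208.0) − 218.5 = 285.10 t/yr.
Box C: F(C→D) = (285.10 + 200.0) − 168.5 = 316.60 t/yr.
Box D throughput = its input = 316.60 t/yr; τ = 235000 / 316.60 = 742.3 yr.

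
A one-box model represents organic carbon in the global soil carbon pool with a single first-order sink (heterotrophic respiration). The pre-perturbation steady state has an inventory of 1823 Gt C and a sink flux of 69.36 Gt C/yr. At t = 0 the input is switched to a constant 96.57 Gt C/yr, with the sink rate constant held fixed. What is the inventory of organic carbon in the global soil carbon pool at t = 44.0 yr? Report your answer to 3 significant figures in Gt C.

2400 Gt C

The sink rate constant is k = F₀/M₀ = 69.36/1823 = 0.03805 yr⁻¹.
Solving dM/dt = F₁ − kM with M(0) = M₀ gives M(t) = F₁/k + (M₀ − F₁/k)·e^(−kt).
F₁/k = 96.57/0.03805 = 2538.2 Gt C; kt = 0.03805 × 44.0 = 1.674, e^(−kt) = 0.1875.
M(44.0) = 2538.2 + (1823 − 2538.2) × 0.1875 = 2538.2 − 134.1 = 2404.1 Gt C.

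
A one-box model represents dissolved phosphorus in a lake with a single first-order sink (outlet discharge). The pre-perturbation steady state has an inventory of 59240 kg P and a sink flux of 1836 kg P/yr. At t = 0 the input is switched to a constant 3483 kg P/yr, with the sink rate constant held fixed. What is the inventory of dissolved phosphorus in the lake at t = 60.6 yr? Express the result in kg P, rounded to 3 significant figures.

104000 kg P

τ = M₀/F₀ = 59240/1836 = 32.27 yr; rate constant k = 1/τ.
New steady state M_∞ = F₁/k = F₁·τ = 3483 × 32.27 = 112380 kg P.
M(t) = M_∞ + (M₀ − M_∞)·e^(−t/τ); t/τ = 60.6/32.27 = 1.878, so e^(−t/τ) = 0.1529.
M(t) = 112380 − 53140 × 0.1529 = 104260 kg P.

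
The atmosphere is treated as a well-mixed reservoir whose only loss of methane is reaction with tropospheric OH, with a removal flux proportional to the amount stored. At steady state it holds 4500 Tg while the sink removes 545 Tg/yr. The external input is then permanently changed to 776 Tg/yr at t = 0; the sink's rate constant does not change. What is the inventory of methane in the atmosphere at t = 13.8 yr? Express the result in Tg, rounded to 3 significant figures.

6050 Tg

Residence time τ = M₀/F₀ = 8.257 yr. The eventual steady state is M_∞ = M₀·(F₁/F₀) = 4500 × 776/545 = 6407.3 Tg.
The anomaly ΔM(t) = M(t) − M_∞ decays as ΔM₀·e^(−t/τ) with ΔM₀ = 4500 − 6407.3 = −1907 Tg.
At t = 13.8 yr, e^(−t/τ) = e^(−1.671) = 0.1880, so ΔM = −358.6 Tg and M = 6407.3 − 358.6 = 6048.8 Tg.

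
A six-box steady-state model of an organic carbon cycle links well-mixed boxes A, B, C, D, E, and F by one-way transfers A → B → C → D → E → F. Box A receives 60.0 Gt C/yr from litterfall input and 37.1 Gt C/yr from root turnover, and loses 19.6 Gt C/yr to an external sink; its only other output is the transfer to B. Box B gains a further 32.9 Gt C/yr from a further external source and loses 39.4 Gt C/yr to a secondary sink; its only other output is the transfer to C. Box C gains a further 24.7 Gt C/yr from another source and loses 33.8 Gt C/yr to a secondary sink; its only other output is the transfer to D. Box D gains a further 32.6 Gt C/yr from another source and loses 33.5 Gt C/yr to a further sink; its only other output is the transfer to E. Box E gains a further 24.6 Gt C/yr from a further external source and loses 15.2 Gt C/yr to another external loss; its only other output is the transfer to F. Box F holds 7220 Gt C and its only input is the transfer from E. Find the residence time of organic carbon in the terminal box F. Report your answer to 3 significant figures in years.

Box A: F(A→B) = (60.0 + 37.1) − 19.6 = 77.500 Gt C/yr.
Box B: F(B→C) = (77.500 + 32.9) − 39.4 = 71.000 Gt C/yr.
Box C: F(C→D) = (71.000 + 24.7) − 33.8 = 61.900 Gt C/yr.
Box D: F(D→E) = (61.900 + 32.6) − 33.5 = 61.000 Gt C/yr.
Box E: F(E→F) = (61.000 + 24.6) − 15.2 = 70.400 Gt C/yr.
Box F throughput = its input = 70.400 Gt C/yr; τ = 7220 / 70.400 = 102.6 yr.

103 yr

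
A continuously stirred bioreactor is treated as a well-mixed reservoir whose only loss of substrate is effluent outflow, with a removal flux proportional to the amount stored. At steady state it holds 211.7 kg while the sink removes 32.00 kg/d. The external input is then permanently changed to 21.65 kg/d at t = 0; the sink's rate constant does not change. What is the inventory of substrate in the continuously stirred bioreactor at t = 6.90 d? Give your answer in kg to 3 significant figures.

167 kg

The sink rate constant is k = F₀/M₀ = 32.00/211.7 = 0.1512 d⁻¹.
Solving dM/dt = F₁ − kM with M(0) = M₀ gives M(t) = F₁/k + (M₀ − F₁/k)·e^(−kt).
F₁/k = 21.65/0.1512 = 143.23 kg; kt = 0.1512 × 6.90 = 1.043, e^(−kt) = 0.3524.
M(6.90) = 143.23 + (211.7 − 143.23) × 0.3524 = 143.23 + 24.13 = 167.36 kg.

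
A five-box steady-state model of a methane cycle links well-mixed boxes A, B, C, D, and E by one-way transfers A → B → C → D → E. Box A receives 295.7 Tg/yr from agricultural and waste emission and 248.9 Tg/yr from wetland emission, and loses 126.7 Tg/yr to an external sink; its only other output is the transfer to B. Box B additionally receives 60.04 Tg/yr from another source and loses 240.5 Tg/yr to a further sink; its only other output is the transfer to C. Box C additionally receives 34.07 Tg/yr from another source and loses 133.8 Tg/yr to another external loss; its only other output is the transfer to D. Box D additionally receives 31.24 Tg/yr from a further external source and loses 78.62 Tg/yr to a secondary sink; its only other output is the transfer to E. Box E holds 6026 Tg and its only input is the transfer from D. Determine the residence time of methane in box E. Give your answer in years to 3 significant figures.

Box A: F(A→B) = (295.7 + 248.9) − 126.7 = 417.90 Tg/yr.
Box B: F(B→C) = (417.90 + 60.04) − 240.5 = 237.44 Tg/yr.
Box C: F(C→D) = (237.44 + 34.07) − 133.8 = 137.71 Tg/yr.
Box D: F(D→E) = (137.71 + 31.24) − 78.62 = 90.330 Tg/yr.
Box E throughput = its input = 90.330 Tg/yr; τ = 6026 / 90.330 = 66.71 yr.

66.7 yr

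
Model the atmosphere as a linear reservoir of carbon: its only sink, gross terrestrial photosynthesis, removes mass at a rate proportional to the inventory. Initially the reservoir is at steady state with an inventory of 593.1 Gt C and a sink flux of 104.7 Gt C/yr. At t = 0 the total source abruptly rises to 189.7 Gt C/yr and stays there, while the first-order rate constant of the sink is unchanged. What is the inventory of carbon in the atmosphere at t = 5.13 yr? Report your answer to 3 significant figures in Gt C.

The sink rate constant is k = F₀/M₀ = 104.7/593.1 = 0.1765 yr⁻¹.
Solving dM/dt = F₁ − kM with M(0) = M₀ gives M(t) = F₁/k + (M₀ − F₁/k)·e^(−kt).
F₁/k = 189.7/0.1765 = 1074.6 Gt C; kt = 0.1765 × 5.13 = 0.9056, e^(−kt) = 0.4043.
M(5.13) = 1074.6 + (593.1 − 1074.6) × 0.4043 = 1074.6 − 194.7 = 879.93 Gt C.

880 Gt C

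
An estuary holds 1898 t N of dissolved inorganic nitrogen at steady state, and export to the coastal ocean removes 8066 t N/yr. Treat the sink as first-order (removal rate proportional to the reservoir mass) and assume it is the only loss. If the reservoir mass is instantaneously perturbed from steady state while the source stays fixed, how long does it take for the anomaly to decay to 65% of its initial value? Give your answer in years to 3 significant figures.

0.101 yr

For a linear reservoir the anomaly decays as exp(−t/τ) with τ = M/F = 1898/8066 = 0.2353 yr.
exp(−t/τ) = 0.65 ⇒ t = −τ ln(0.65) = 0.2353 × 0.4308 = 0.1014 yr.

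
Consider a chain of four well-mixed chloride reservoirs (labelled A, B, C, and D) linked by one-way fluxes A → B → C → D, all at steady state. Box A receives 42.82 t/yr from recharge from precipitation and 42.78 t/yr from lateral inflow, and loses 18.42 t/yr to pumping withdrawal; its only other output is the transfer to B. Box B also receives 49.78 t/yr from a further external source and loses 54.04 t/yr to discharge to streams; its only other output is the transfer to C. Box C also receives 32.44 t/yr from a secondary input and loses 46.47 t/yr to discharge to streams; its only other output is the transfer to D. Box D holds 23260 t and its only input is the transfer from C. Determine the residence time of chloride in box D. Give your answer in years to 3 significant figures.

Box A: F(A→B) = (42.82 + 42.78) − 18.42 = 67.180 t/yr.
Box B: F(B→C) = (67.180 + 49.78) − 54.04 = 62.920 t/yr.
Box C: F(C→D) = (62.920 + 32.44) − 46.47 = 48.890 t/yr.
Box D throughput = its input = 48.890 t/yr; τ = 23260 / 48.890 = 475.8 yr.

476 yr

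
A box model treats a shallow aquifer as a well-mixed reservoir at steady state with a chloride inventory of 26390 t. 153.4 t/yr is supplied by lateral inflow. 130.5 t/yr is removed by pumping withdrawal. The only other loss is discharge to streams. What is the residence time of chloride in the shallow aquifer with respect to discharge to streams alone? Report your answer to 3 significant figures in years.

1150 yr

At steady state ΣF_in = ΣF_out.
ΣF_in = 153.40 t/yr.
Discharge to streams flux = ΣF_in − (130.5) = 153.40 − 130.5 = 22.90 t/yr.
τ = M / F = 26390 / 22.90 = 1152 yr.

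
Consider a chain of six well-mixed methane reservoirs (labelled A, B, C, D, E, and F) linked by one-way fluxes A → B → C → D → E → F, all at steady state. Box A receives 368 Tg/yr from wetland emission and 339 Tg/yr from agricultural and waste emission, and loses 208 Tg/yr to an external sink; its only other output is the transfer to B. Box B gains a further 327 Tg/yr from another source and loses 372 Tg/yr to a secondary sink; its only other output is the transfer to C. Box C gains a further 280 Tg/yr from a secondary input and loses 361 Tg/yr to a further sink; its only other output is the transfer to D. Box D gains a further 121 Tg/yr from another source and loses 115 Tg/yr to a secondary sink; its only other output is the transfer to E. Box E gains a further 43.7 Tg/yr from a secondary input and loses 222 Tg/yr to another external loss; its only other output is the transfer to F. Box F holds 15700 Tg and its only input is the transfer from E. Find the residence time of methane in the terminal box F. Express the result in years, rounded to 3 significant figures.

78.2 yr

Box A: F(A→B) = (368 + 339) − 208 = 499.00 Tg/yr.
Box B: F(B→C) = (499.00 + 327) − 372 = 454.00 Tg/yr.
Box C: F(C→D) = (454.00 + 280) − 361 = 373.00 Tg/yr.
Box D: F(D→E) = (373.00 + 121) − 115 = 379.00 Tg/yr.
Box E: F(E→F) = (379.00 + 43.7) − 222 = 200.70 Tg/yr.
Box F throughput = its input = 200.70 Tg/yr; τ = 15700 / 200.70 = 78.23 yr.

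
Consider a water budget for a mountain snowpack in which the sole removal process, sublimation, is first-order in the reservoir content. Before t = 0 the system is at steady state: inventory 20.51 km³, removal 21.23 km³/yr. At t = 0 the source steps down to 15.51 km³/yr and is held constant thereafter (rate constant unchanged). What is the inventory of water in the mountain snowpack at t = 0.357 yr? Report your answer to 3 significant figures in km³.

The sink rate constant is k = F₀/M₀ = 21.23/20.51 = 1.035 yr⁻¹.
Solving dM/dt = F₁ − kM with M(0) = M₀ gives M(t) = F₁/k + (M₀ − F₁/k)·e^(−kt).
F₁/k = 15.51/1.035 = 14.984 km³; kt = 1.035 × 0.357 = 0.3695, e^(−kt) = 0.6911.
M(0.357) = 14.984 + (20.51 − 14.984) × 0.6911 = 14.984 + 3.819 = 18.803 km³.

18.8 km³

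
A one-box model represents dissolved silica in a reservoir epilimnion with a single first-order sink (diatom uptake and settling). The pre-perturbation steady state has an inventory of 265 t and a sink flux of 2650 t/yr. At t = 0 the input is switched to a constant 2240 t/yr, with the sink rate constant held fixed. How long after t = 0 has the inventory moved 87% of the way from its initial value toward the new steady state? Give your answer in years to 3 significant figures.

0.204 yr

τ = M₀/F₀ = 265/2650 = 0.1000 yr.
The remaining gap fraction is e^(−t/τ); 87% covered ⇒ e^(−t/τ) = 0.130.
t = −τ ln(0.130) = 0.1000 × 2.040 = 0.2040 yr.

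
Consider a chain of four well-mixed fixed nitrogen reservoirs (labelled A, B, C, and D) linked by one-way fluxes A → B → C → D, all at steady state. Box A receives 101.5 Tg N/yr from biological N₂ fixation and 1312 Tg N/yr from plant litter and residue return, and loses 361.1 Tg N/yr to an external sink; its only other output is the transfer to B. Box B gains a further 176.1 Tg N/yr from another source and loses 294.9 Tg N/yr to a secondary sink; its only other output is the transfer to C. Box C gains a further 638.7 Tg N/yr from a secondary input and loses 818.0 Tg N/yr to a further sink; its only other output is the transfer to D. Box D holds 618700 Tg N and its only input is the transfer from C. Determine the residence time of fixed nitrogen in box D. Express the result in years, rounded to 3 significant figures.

820 yr

Box A: F(A→B) = (101.5 + 1312) − 361.1 = 1052.4 Tg N/yr.
Box B: F(B→C) = (1052.4 + 176.1) − 294.9 = 933.60 Tg N/yr.
Box C: F(C→D) = (933.60 + 638.7) − 818.0 = 754.30 Tg N/yr.
Box D throughput = its input = 754.30 Tg N/yr; τ = 618700 / 754.30 = 820.2 yr.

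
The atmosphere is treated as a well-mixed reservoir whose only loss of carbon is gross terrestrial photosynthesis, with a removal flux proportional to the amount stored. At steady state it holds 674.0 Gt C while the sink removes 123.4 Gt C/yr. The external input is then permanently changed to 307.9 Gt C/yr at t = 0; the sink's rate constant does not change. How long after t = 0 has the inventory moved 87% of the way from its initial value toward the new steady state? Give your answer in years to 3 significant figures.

τ = M₀/F₀ = 674.0/123.4 = 5.462 yr.
The remaining gap fraction is e^(−t/τ); 87% covered ⇒ e^(−t/τ) = 0.130.
t = −τ ln(0.130) = 5.462 × 2.040 = 11.14 yr.

11.1 yr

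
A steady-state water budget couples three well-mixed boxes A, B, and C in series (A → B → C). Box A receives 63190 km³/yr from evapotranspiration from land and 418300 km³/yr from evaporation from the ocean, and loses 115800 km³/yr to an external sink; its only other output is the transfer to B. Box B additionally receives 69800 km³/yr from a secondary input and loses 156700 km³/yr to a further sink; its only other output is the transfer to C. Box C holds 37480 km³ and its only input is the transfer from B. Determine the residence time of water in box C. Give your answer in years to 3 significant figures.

Box A: F(A→B) = (63190 + 418300) − 115800 = 365690 km³/yr.
Box B: F(B→C) = (365690 + 69800) − 156700 = 278790 km³/yr.
Box C throughput = its input = 278790 km³/yr; τ = 37480 / 278790 = 0.1344 yr.

0.134 yr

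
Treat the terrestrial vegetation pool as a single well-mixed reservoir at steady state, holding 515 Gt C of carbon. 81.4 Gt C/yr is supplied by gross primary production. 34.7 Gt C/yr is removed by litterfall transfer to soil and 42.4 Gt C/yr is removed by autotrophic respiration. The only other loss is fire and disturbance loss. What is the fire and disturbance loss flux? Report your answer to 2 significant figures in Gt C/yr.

At steady state ΣF_in = ΣF_out.
ΣF_in = 81.400 Gt C/yr.
Fire and disturbance loss flux = ΣF_in − (34.7 + 42.4) = 81.400 − 77.10 = 4.300 Gt C/yr.

4.3 Gt C/yr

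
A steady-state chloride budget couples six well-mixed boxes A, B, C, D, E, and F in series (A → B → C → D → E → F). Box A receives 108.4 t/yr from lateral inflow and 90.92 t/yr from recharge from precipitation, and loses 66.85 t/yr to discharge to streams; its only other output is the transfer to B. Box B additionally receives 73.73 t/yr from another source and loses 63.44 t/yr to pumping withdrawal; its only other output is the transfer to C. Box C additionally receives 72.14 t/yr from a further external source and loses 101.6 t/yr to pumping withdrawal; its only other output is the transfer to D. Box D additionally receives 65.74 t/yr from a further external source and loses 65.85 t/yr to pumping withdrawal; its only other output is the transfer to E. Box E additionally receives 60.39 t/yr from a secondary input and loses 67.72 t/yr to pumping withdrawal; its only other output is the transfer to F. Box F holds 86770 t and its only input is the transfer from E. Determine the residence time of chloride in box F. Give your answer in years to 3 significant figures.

820 yr

Box A: F(A→B) = (108.4 + 90.92) − 66.85 = 132.47 t/yr.
Box B: F(B→C) = (132.47 + 73.73) − 63.44 = 142.76 t/yr.
Box C: F(C→D) = (142.76 + 72.14) − 101.6 = 113.30 t/yr.
Box D: F(D→E) = (113.30 + 65.74) − 65.85 = 113.19 t/yr.
Box E: F(E→F) = (113.19 + 60.39) − 67.72 = 105.86 t/yr.
Box F throughput = its input = 105.86 t/yr; τ = 86770 / 105.86 = 819.7 yr.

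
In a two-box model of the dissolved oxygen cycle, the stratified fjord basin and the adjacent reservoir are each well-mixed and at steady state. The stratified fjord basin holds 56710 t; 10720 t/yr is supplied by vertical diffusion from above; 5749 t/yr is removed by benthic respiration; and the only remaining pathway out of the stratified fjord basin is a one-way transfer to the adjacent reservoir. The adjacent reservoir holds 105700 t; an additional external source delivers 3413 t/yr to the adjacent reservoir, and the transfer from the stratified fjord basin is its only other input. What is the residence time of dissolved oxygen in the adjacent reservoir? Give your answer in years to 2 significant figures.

Balance the stratified fjord basin: ΣF_in = 10720 t/yr.
Transfer to the adjacent reservoir = ΣF_in − (5749) = 4971.0 t/yr.
Total input to the adjacent reservoir = 4971.0 + 3413 = 8384.0 t/yr; at steady state this equals its total output.
τ = M / F = 105700 / 8384.0 = 12.61 yr.

13 yr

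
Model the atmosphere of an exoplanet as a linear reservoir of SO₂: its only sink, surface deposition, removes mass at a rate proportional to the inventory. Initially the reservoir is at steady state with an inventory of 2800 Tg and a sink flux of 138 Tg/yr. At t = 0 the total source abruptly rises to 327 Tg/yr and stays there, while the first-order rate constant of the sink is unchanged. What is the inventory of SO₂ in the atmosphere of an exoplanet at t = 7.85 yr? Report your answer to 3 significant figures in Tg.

4030 Tg

τ = M₀/F₀ = 2800/138 = 20.29 yr; rate constant k = 1/τ.
New steady state M_∞ = F₁/k = F₁·τ = 327 × 20.29 = 6634.8 Tg.
M(t) = M_∞ + (M₀ − M_∞)·e^(−t/τ); t/τ = 7.85/20.29 = 0.3869, so e^(−t/τ) = 0.6792.
M(t) = 6634.8 − 3835 × 0.6792 = 4030.3 Tg.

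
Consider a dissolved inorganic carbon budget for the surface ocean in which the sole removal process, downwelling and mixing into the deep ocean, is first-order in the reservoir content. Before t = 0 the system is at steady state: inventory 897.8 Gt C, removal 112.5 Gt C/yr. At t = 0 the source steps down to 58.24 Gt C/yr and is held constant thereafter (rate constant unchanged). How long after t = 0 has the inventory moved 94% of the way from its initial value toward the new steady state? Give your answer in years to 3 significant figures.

22.5 yr

τ = M₀/F₀ = 897.8/112.5 = 7.980 yr.
The remaining gap fraction is e^(−t/τ); 94% covered ⇒ e^(−t/τ) = 0.0600.
t = −τ ln(0.0600) = 7.980 × 2.813 = 22.45 yr.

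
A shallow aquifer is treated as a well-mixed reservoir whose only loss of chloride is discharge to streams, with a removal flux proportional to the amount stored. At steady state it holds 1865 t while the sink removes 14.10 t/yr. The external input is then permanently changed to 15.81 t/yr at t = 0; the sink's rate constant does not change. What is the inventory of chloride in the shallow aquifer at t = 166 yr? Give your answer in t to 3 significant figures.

The sink rate constant is k = F₀/M₀ = 14.10/1865 = 0.007560 yr⁻¹.
Solving dM/dt = F₁ − kM with M(0) = M₀ gives M(t) = F₁/k + (M₀ − F₁/k)·e^(−kt).
F₁/k = 15.81/0.007560 = 2091.2 t; kt = 0.007560 × 166 = 1.255, e^(−kt) = 0.2851.
M(166) = 2091.2 + (1865 − 2091.2) × 0.2851 = 2091.2 − 64.48 = 2026.7 t.

2030 t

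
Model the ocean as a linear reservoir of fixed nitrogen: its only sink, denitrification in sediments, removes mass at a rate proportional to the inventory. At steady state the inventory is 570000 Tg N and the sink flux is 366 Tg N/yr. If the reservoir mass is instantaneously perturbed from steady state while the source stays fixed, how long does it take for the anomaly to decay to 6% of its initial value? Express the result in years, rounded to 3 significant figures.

For a linear reservoir the anomaly decays as exp(−t/τ) with τ = M/F = 570000/366 = 1557 yr.
exp(−t/τ) = 0.06 ⇒ t = −τ ln(0.06) = 1557 × 2.813 = 4382 yr.

4380 yr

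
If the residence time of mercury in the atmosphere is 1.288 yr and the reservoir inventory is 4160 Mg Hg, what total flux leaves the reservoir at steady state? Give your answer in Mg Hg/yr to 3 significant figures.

3230 Mg Hg/yr

F = M / τ = 4160 / 1.288 = 3230 Mg Hg/yr.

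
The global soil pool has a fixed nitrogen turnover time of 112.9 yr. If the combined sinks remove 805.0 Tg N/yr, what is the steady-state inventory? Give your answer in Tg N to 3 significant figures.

τ = M/F ⇒ M = τ × F = 112.9 × 805.0 = 90880 Tg N.

90900 Tg N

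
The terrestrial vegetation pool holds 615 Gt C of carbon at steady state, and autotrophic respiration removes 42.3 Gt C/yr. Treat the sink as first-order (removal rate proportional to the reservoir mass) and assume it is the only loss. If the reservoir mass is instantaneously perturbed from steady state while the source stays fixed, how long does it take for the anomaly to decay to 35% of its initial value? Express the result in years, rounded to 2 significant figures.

15 yr

For a linear reservoir the anomaly decays as exp(−t/τ) with τ = M/F = 615/42.3 = 14.54 yr.
exp(−t/τ) = 0.35 ⇒ t = −τ ln(0.35) = 14.54 × 1.050 = 15.26 yr.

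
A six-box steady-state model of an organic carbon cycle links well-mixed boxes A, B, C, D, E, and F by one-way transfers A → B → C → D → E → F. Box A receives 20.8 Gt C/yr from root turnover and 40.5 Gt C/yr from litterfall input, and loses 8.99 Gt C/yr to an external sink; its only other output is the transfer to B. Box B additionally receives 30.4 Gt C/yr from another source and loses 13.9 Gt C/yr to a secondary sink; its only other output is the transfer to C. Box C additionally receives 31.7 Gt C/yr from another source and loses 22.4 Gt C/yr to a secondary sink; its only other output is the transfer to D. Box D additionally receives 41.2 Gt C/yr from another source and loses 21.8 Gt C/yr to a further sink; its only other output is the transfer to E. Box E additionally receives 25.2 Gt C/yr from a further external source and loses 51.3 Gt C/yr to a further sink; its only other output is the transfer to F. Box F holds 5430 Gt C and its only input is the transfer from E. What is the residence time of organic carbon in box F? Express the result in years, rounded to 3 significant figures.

Box A: F(A→B) = (20.8 + 40.5) − 8.99 = 52.310 Gt C/yr.
Box B: F(B→C) = (52.310 + 30.4) − 13.9 = 68.810 Gt C/yr.
Box C: F(C→D) = (68.810 + 31.7) − 22.4 = 78.110 Gt C/yr.
Box D: F(D→E) = (78.110 + 41.2) − 21.8 = 97.510 Gt C/yr.
Box E: F(E→F) = (97.510 + 25.2) − 51.3 = 71.410 Gt C/yr.
Box F throughput = its input = 71.410 Gt C/yr; τ = 5430 / 71.410 = 76.04 yr.

76.0 yr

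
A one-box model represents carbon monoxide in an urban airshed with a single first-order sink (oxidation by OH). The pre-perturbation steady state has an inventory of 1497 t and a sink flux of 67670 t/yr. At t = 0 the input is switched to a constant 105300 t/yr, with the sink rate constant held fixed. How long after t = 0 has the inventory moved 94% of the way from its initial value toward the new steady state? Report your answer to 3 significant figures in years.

0.0622 yr

τ = M₀/F₀ = 1497/67670 = 0.02212 yr.
The remaining gap fraction is e^(−t/τ); 94% covered ⇒ e^(−t/τ) = 0.0600.
t = −τ ln(0.0600) = 0.02212 × 2.813 = 0.06224 yr.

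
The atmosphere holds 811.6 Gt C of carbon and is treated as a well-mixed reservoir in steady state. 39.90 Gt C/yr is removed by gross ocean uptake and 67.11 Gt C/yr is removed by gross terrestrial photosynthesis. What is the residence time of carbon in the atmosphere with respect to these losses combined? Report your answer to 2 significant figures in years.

Total removal = 39.90 + 67.11 = 107.01 Gt C/yr.
τ = M / ΣF_out = 811.6 / 107.01 = 7.584 yr.

7.6 yr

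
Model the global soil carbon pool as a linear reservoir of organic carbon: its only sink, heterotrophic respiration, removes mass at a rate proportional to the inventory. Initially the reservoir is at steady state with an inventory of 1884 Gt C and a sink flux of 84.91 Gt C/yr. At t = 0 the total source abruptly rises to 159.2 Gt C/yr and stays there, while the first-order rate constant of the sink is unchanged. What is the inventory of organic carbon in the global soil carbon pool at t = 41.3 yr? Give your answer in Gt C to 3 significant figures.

3280 Gt C

The sink rate constant is k = F₀/M₀ = 84.91/1884 = 0.04507 yr⁻¹.
Solving dM/dt = F₁ − kM with M(0) = M₀ gives M(t) = F₁/k + (M₀ − F₁/k)·e^(−kt).
F₁/k = 159.2/0.04507 = 3532.4 Gt C; kt = 0.04507 × 41.3 = 1.861, e^(−kt) = 0.1555.
M(41.3) = 3532.4 + (1884 − 3532.4) × 0.1555 = 3532.4 − 256.3 = 3276.1 Gt C.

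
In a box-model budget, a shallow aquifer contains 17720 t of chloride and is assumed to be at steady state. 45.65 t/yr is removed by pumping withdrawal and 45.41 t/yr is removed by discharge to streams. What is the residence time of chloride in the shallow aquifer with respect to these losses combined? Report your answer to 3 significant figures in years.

195 yr

Total removal = 45.65 + 45.41 = 91.060 t/yr.
τ = M / ΣF_out = 17720 / 91.060 = 194.6 yr.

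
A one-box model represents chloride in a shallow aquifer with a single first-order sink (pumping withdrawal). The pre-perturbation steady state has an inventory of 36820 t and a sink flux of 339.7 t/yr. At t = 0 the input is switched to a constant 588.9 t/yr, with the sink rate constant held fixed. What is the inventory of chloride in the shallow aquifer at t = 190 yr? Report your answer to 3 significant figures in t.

59200 t

τ = M₀/F₀ = 36820/339.7 = 108.4 yr; rate constant k = 1/τ.
New steady state M_∞ = F₁/k = F₁·τ = 588.9 × 108.4 = 63831 t.
M(t) = M_∞ + (M₀ − M_∞)·e^(−t/τ); t/τ = 190/108.4 = 1.753, so e^(−t/τ) = 0.1733.
M(t) = 63831 − 27010 × 0.1733 = 59151 t.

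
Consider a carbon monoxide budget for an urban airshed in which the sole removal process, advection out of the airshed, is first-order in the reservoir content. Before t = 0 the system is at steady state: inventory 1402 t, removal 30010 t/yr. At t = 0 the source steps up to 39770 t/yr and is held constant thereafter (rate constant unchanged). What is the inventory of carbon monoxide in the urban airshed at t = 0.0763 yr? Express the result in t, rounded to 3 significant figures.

1770 t

The sink rate constant is k = F₀/M₀ = 30010/1402 = 21.41 yr⁻¹.
Solving dM/dt = F₁ − kM with M(0) = M₀ gives M(t) = F₁/k + (M₀ − F₁/k)·e^(−kt).
F₁/k = 39770/21.41 = 1858.0 t; kt = 21.41 × 0.0763 = 1.633, e^(−kt) = 0.1953.
M(0.0763) = 1858.0 + (1402 − 1858.0) × 0.1953 = 1858.0 − 89.05 = 1768.9 t.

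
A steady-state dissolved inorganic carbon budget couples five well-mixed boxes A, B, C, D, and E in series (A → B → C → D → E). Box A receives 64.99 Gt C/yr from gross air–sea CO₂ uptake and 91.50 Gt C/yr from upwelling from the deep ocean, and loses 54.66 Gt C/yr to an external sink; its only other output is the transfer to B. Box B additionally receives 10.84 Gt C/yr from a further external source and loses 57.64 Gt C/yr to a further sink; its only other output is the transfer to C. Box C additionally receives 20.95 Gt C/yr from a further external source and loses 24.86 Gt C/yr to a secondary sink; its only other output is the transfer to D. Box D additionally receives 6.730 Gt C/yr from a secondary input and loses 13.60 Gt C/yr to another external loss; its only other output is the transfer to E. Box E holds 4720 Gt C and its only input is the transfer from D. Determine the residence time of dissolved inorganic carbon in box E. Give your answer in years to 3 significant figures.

Box A: F(A→B) = (64.99 + 91.50) − 54.66 = 101.83 Gt C/yr.
Box B: F(B→C) = (101.83 + 10.84) − 57.64 = 55.030 Gt C/yr.
Box C: F(C→D) = (55.030 + 20.95) − 24.86 = 51.120 Gt C/yr.
Box D: F(D→E) = (51.120 + 6.730) − 13.60 = 44.250 Gt C/yr.
Box E throughput = its input = 44.250 Gt C/yr; τ = 4720 / 44.250 = 106.7 yr.

107 yr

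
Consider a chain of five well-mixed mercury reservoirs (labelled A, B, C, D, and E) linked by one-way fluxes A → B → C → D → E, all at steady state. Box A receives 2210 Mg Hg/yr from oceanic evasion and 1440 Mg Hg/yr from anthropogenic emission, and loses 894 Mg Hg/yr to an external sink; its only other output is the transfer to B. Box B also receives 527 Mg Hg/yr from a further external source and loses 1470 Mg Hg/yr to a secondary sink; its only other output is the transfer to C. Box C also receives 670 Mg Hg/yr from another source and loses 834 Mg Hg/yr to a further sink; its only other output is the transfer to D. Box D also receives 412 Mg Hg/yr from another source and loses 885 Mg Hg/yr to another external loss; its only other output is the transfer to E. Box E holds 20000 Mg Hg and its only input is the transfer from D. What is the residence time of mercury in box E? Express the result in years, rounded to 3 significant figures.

Box A: F(A→B) = (2210 + 1440) − 894 = 2756.0 Mg Hg/yr.
Box B: F(B→C) = (2756.0 + 527) − 1470 = 1813.0 Mg Hg/yr.
Box C: F(C→D) = (1813.0 + 670) − 834 = 1649.0 Mg Hg/yr.
Box D: F(D→E) = (1649.0 + 412) − 885 = 1176.0 Mg Hg/yr.
Box E throughput = its input = 1176.0 Mg Hg/yr; τ = 20000 / 1176.0 = 17.01 yr.

17.0 yr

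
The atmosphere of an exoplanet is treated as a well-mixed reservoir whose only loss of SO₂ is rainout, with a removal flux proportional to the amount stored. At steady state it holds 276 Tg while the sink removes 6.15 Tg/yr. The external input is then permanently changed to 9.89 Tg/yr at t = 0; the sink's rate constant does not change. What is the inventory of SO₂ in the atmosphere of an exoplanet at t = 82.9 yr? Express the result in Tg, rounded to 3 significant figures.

417 Tg

The sink rate constant is k = F₀/M₀ = 6.15/276 = 0.02228 yr⁻¹.
Solving dM/dt = F₁ − kM with M(0) = M₀ gives M(t) = F₁/k + (M₀ − F₁/k)·e^(−kt).
F₁/k = 9.89/0.02228 = 443.84 Tg; kt = 0.02228 × 82.9 = 1.847, e^(−kt) = 0.1577.
M(82.9) = 443.84 + (276 − 443.84) × 0.1577 = 443.84 − 26.46 = 417.38 Tg.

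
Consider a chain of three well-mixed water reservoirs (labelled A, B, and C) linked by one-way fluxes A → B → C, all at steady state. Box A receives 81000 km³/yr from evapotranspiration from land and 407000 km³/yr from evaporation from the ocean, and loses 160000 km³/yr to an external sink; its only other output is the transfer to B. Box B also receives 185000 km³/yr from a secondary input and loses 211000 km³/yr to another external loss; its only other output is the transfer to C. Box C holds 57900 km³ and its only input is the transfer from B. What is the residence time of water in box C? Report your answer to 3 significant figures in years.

0.192 yr

Box A: F(A→B) = (81000 + 407000) − 160000 = 328000 km³/yr.
Box B: F(B→C) = (328000 + 185000) − 211000 = 302000 km³/yr.
Box C throughput = its input = 302000 km³/yr; τ = 57900 / 302000 = 0.1917 yr.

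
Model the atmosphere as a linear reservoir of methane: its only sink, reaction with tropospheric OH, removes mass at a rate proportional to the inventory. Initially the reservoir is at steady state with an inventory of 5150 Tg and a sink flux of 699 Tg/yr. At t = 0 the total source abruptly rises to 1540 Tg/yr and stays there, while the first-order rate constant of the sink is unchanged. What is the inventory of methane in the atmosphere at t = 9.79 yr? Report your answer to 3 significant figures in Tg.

Residence time τ = M₀/F₀ = 7.368 yr. The eventual steady state is M_∞ = M₀·(F₁/F₀) = 5150 × 1540/699 = 11346 Tg.
The anomaly ΔM(t) = M(t) − M_∞ decays as ΔM₀·e^(−t/τ) with ΔM₀ = 5150 − 11346 = −6196 Tg.
At t = 9.79 yr, e^(−t/τ) = e^(−1.329) = 0.2648, so ΔM = −1641 Tg and M = 11346 − 1641 = 9705.4 Tg.

9710 Tg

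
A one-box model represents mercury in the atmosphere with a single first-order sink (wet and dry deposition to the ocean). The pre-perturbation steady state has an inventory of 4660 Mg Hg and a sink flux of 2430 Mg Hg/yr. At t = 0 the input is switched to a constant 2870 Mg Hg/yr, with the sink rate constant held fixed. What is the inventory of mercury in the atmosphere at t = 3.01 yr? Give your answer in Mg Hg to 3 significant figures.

5330 Mg Hg

Residence time τ = M₀/F₀ = 1.918 yr. The eventual steady state is M_∞ = M₀·(F₁/F₀) = 4660 × 2870/2430 = 5503.8 Mg Hg.
The anomaly ΔM(t) = M(t) − M_∞ decays as ΔM₀·e^(−t/τ) with ΔM₀ = 4660 − 5503.8 = −843.8 Mg Hg.
At t = 3.01 yr, e^(−t/τ) = e^(−1.570) = 0.2081, so ΔM = −175.6 Mg Hg and M = 5503.8 − 175.6 = 5328.2 Mg Hg.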